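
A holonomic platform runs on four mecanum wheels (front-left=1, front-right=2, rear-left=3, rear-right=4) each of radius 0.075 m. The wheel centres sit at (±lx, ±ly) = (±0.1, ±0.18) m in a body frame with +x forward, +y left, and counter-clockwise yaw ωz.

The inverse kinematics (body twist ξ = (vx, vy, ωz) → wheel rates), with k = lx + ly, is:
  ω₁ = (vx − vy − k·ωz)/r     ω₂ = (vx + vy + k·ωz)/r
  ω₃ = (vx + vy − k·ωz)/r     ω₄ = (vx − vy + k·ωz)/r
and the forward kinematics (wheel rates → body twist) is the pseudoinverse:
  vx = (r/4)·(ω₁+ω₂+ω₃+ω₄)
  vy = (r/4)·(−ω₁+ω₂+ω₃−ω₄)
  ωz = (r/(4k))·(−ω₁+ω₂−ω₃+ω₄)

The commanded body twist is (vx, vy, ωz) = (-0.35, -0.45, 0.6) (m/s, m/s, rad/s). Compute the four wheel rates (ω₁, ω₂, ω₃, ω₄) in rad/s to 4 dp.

k = lx + ly = 0.1 + 0.18 = 0.2800;  k·ωz = 0.2800·0.6 = 0.1680
ω₁ (FL) = (vx − vy − k·ωz)/r = -0.0680/0.075 = -0.9067
ω₂ (FR) = (vx + vy + k·ωz)/r = -0.6320/0.075 = -8.4267
ω₃ (RL) = (vx + vy − k·ωz)/r = -0.9680/0.075 = -12.9067
ω₄ (RR) = (vx − vy + k·ωz)/r = 0.2680/0.075 = 3.5733

(-0.9067, -8.4267, -12.9067, 3.5733)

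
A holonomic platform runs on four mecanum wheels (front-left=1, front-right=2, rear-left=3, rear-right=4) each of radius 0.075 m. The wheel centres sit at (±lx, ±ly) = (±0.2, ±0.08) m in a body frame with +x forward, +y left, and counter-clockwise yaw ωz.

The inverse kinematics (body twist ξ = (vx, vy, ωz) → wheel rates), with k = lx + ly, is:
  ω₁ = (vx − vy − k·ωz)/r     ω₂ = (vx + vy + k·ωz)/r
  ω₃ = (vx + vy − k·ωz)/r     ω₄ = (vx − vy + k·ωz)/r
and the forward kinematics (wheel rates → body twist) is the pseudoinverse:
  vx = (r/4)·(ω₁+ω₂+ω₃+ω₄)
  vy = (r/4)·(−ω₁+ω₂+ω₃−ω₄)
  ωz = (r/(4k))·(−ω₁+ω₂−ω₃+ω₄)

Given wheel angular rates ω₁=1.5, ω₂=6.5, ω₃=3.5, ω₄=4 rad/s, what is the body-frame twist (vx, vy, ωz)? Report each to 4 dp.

k = lx + ly = 0.2 + 0.08 = 0.2800
ω₁+ω₂+ω₃+ω₄ = 15.5000  →  vx = (0.075/4)·15.5000 = 0.2906
−ω₁+ω₂+ω₃−ω₄ = 4.5000  →  vy = (0.075/4)·4.5000 = 0.0844
−ω₁+ω₂−ω₃+ω₄ = 5.5000  →  ωz = (0.075/1.1200)·5.5000 = 0.3683

(0.2906, 0.0844, 0.3683)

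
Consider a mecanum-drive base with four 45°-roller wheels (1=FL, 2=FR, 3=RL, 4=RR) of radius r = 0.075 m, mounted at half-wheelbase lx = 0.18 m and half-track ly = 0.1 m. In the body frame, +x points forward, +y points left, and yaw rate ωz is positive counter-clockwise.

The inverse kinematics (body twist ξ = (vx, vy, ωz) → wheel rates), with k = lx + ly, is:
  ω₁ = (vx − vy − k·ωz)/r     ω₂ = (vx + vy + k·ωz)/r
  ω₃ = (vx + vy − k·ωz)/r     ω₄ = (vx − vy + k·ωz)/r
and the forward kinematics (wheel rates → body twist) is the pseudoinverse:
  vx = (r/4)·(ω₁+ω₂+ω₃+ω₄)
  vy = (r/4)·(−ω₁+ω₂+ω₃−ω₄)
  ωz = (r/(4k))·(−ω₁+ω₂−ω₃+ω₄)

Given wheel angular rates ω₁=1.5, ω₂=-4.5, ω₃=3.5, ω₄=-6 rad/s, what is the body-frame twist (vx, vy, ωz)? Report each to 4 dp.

k = lx + ly = 0.18 + 0.1 = 0.2800
ω₁+ω₂+ω₃+ω₄ = -5.5000  →  vx = (0.075/4)·-5.5000 = -0.1031
−ω₁+ω₂+ω₃−ω₄ = 3.5000  →  vy = (0.075/4)·3.5000 = 0.0656
−ω₁+ω₂−ω₃+ω₄ = -15.5000  →  ωz = (0.075/1.1200)·-15.5000 = -1.0379

(-0.1031, 0.0656, -1.0379)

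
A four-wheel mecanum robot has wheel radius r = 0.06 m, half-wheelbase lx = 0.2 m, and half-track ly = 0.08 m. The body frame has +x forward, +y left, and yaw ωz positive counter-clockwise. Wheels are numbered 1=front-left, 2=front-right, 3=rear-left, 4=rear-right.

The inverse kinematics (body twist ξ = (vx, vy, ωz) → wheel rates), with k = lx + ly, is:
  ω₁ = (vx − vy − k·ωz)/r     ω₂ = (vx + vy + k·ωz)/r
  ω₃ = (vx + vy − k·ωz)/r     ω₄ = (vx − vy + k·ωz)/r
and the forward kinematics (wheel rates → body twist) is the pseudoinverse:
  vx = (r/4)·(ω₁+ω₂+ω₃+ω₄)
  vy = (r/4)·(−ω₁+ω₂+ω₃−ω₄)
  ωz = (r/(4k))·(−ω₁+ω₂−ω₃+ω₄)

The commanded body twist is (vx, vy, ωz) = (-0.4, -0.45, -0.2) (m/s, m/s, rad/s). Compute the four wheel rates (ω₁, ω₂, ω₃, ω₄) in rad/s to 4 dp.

(1.7667, -15.1000, -13.2333, -0.1000)

k = lx + ly = 0.2 + 0.08 = 0.2800;  k·ωz = 0.2800·-0.2 = -0.0560
ω₁ (FL) = (vx − vy − k·ωz)/r = 0.1060/0.06 = 1.7667
ω₂ (FR) = (vx + vy + k·ωz)/r = -0.9060/0.06 = -15.1000
ω₃ (RL) = (vx + vy − k·ωz)/r = -0.7940/0.06 = -13.2333
ω₄ (RR) = (vx − vy + k·ωz)/r = -0.0060/0.06 = -0.1000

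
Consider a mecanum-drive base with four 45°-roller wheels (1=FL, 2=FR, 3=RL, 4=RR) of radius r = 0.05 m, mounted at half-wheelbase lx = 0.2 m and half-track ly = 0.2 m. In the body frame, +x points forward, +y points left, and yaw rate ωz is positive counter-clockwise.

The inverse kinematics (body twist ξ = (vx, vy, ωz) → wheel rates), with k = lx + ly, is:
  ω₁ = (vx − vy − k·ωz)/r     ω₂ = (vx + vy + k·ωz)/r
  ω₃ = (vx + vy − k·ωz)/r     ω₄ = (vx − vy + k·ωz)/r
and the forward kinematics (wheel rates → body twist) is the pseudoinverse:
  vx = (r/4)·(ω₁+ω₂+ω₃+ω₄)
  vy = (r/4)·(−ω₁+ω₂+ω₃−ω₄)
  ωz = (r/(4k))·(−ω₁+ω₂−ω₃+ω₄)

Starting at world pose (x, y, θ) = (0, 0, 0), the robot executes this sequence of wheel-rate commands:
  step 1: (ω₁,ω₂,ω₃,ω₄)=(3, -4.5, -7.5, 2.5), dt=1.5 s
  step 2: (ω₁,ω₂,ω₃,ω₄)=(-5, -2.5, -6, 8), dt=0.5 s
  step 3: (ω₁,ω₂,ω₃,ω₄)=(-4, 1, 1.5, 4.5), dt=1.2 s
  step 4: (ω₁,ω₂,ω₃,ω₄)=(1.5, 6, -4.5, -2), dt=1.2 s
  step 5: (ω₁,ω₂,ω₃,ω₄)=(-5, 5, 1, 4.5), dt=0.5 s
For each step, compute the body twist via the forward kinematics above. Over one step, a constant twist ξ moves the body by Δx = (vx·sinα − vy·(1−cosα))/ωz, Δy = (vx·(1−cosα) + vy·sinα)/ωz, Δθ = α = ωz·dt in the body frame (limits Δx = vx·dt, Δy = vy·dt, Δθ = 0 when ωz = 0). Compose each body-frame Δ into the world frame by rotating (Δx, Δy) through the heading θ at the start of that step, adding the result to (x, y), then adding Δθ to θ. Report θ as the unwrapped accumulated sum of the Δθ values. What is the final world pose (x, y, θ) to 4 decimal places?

step 1: ξ=(vx,vy,ωz)=(-0.0812, -0.2188, 0.0781), dt=1.5 → body Δ=(-0.1024, -0.3345, 0.1172) → world pose (-0.1024, -0.3345, 0.1172)
step 2: ξ=(vx,vy,ωz)=(-0.0688, -0.1438, 0.5156), dt=0.5 → body Δ=(-0.0248, -0.0755, 0.2578) → world pose (-0.1182, -0.4124, 0.3750)
step 3: ξ=(vx,vy,ωz)=(0.0375, 0.0250, 0.2500), dt=1.2 → body Δ=(0.0399, 0.0363, 0.3000) → world pose (-0.0944, -0.3640, 0.6750)
step 4: ξ=(vx,vy,ωz)=(0.0125, 0.0250, 0.2188), dt=1.2 → body Δ=(0.0109, 0.0316, 0.2625) → world pose (-0.1056, -0.3325, 0.9375)
step 5: ξ=(vx,vy,ωz)=(0.0688, 0.0813, 0.4219), dt=0.5 → body Δ=(0.0299, 0.0439, 0.2109) → world pose (-0.1233, -0.2825, 1.1484)

(-0.1233, -0.2825, 1.1484)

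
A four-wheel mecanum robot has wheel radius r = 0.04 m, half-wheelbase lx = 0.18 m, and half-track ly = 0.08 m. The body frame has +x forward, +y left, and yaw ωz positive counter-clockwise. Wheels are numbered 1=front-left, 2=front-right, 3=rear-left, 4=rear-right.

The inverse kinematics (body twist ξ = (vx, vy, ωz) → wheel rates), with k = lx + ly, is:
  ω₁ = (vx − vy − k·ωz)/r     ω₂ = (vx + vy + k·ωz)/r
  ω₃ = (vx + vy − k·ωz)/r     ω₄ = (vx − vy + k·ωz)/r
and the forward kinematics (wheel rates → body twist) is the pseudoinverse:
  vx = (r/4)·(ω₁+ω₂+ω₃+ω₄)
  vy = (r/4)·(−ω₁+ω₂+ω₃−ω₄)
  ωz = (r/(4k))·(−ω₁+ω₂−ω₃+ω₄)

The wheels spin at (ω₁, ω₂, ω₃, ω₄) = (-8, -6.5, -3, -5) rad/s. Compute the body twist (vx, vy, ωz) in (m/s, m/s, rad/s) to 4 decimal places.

(-0.2250, 0.0350, -0.0192)

k = lx + ly = 0.18 + 0.08 = 0.2600
ω₁+ω₂+ω₃+ω₄ = -22.5000  →  vx = (0.04/4)·-22.5000 = -0.2250
−ω₁+ω₂+ω₃−ω₄ = 3.5000  →  vy = (0.04/4)·3.5000 = 0.0350
−ω₁+ω₂−ω₃+ω₄ = -0.5000  →  ωz = (0.04/1.0400)·-0.5000 = -0.0192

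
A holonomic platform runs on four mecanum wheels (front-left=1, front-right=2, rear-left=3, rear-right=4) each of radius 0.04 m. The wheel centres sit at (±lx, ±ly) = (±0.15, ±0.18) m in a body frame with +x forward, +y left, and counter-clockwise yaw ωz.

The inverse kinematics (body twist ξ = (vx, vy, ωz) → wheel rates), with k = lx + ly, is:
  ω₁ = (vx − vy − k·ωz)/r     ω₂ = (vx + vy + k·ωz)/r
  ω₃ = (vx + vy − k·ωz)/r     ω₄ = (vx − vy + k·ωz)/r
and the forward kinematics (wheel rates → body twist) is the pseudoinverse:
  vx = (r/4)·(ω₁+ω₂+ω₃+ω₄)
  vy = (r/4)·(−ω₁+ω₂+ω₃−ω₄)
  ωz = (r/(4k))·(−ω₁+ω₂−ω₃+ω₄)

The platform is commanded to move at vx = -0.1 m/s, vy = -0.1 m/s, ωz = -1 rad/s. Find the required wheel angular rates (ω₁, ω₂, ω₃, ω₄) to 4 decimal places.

k = lx + ly = 0.15 + 0.18 = 0.3300;  k·ωz = 0.3300·-1 = -0.3300
ω₁ (FL) = (vx − vy − k·ωz)/r = 0.3300/0.04 = 8.2500
ω₂ (FR) = (vx + vy + k·ωz)/r = -0.5300/0.04 = -13.2500
ω₃ (RL) = (vx + vy − k·ωz)/r = 0.1300/0.04 = 3.2500
ω₄ (RR) = (vx − vy + k·ωz)/r = -0.3300/0.04 = -8.2500

(8.2500, -13.2500, 3.2500, -8.2500)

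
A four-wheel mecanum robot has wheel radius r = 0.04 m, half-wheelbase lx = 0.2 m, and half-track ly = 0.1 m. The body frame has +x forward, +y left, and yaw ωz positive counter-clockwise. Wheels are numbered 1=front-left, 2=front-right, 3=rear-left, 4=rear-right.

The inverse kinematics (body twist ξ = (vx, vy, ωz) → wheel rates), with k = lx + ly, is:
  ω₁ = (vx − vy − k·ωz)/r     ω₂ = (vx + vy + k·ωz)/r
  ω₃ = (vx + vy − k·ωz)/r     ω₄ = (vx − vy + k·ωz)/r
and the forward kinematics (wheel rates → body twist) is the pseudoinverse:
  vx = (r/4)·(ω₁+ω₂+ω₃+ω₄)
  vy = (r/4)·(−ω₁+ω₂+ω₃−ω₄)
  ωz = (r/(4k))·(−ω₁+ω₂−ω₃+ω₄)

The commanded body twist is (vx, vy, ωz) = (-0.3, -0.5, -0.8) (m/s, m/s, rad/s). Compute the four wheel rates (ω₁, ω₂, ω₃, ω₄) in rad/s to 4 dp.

(11.0000, -26.0000, -14.0000, -1.0000)

k = lx + ly = 0.2 + 0.1 = 0.3000;  k·ωz = 0.3000·-0.8 = -0.2400
ω₁ (FL) = (vx − vy − k·ωz)/r = 0.4400/0.04 = 11.0000
ω₂ (FR) = (vx + vy + k·ωz)/r = -1.0400/0.04 = -26.0000
ω₃ (RL) = (vx + vy − k·ωz)/r = -0.5600/0.04 = -14.0000
ω₄ (RR) = (vx − vy + k·ωz)/r = -0.0400/0.04 = -1.0000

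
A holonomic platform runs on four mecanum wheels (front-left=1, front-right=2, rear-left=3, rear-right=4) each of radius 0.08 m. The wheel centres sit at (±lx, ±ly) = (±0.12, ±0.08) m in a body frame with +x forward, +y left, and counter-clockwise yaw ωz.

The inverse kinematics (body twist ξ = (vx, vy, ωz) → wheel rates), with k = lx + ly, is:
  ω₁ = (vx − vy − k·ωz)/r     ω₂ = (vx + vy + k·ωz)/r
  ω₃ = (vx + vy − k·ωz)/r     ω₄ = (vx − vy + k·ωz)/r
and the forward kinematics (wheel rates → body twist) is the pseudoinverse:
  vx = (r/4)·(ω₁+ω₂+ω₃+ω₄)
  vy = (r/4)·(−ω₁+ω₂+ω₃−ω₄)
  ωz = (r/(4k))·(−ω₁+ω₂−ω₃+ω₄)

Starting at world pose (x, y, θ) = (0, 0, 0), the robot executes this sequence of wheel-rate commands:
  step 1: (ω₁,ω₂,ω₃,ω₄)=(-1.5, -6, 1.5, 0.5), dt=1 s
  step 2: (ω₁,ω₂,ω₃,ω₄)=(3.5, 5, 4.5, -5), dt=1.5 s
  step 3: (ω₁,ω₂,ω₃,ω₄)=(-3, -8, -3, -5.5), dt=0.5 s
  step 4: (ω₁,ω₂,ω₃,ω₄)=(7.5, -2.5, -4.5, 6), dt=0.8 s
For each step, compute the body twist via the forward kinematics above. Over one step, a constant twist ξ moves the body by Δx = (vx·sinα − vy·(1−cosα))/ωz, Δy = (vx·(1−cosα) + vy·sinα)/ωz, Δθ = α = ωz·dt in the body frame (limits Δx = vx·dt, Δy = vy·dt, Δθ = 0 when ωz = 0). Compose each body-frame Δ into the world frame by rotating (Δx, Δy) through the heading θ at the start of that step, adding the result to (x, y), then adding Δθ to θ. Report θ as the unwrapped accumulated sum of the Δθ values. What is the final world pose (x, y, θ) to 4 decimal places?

step 1: ξ=(vx,vy,ωz)=(-0.1100, -0.0700, -0.5500), dt=1.0 → body Δ=(-0.1233, -0.0370, -0.5500) → world pose (-0.1233, -0.0370, -0.5500)
step 2: ξ=(vx,vy,ωz)=(0.1600, 0.2200, -0.8000), dt=1.5 → body Δ=(0.3618, 0.1288, -1.2000) → world pose (0.2524, -0.1163, -1.7500)
step 3: ξ=(vx,vy,ωz)=(-0.3900, -0.0500, -0.7500), dt=0.5 → body Δ=(-0.1951, 0.0117, -0.3750) → world pose (0.2987, 0.0736, -2.1250)
step 4: ξ=(vx,vy,ωz)=(0.1300, -0.4100, 0.0500), dt=0.8 → body Δ=(0.1105, -0.3258, 0.0400) → world pose (-0.0365, 0.1510, -2.0850)

(-0.0365, 0.1510, -2.0850)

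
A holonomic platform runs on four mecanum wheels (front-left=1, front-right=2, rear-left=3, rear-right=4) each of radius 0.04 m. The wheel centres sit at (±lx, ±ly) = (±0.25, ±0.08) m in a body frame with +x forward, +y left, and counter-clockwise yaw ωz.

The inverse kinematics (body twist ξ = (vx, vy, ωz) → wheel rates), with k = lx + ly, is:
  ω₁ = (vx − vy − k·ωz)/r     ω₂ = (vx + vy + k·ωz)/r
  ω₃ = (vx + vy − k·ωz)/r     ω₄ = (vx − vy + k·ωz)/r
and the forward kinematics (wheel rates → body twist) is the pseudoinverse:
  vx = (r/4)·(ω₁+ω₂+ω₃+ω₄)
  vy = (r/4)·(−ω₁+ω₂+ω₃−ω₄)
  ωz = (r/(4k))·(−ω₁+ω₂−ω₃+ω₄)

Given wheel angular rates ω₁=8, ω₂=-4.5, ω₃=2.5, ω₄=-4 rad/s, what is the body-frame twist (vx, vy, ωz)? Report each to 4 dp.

k = lx + ly = 0.25 + 0.08 = 0.3300
ω₁+ω₂+ω₃+ω₄ = 2.0000  →  vx = (0.04/4)·2.0000 = 0.0200
−ω₁+ω₂+ω₃−ω₄ = -6.0000  →  vy = (0.04/4)·-6.0000 = -0.0600
−ω₁+ω₂−ω₃+ω₄ = -19.0000  →  ωz = (0.04/1.3200)·-19.0000 = -0.5758

(0.0200, -0.0600, -0.5758)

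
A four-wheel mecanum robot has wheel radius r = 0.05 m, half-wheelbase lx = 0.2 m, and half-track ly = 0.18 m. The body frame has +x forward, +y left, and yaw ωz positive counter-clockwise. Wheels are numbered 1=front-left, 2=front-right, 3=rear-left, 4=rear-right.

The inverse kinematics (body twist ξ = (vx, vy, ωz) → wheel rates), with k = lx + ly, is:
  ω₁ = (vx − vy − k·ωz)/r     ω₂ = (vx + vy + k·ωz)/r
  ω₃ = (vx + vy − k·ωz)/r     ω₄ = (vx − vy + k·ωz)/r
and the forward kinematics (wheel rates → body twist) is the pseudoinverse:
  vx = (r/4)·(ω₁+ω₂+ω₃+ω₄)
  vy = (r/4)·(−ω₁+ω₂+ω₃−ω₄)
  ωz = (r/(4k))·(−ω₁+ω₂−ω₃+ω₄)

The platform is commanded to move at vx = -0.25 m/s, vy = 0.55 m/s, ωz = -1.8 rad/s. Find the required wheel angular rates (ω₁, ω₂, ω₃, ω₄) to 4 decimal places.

k = lx + ly = 0.2 + 0.18 = 0.3800;  k·ωz = 0.3800·-1.8 = -0.6840
ω₁ (FL) = (vx − vy − k·ωz)/r = -0.1160/0.05 = -2.3200
ω₂ (FR) = (vx + vy + k·ωz)/r = -0.3840/0.05 = -7.6800
ω₃ (RL) = (vx + vy − k·ωz)/r = 0.9840/0.05 = 19.6800
ω₄ (RR) = (vx − vy + k·ωz)/r = -1.4840/0.05 = -29.6800

(-2.3200, -7.6800, 19.6800, -29.6800)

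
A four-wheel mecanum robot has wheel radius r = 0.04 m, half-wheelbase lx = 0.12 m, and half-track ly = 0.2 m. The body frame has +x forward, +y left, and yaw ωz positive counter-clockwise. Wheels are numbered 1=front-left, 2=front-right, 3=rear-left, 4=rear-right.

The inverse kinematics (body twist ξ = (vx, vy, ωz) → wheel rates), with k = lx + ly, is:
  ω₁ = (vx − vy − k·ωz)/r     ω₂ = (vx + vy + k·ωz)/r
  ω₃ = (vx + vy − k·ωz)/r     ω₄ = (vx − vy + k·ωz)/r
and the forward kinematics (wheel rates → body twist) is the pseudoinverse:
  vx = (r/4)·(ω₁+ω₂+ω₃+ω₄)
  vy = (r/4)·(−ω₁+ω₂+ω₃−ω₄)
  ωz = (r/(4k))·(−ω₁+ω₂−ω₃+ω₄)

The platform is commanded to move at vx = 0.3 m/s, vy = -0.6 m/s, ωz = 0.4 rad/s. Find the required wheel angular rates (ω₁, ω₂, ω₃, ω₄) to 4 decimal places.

k = lx + ly = 0.12 + 0.2 = 0.3200;  k·ωz = 0.3200·0.4 = 0.1280
ω₁ (FL) = (vx − vy − k·ωz)/r = 0.7720/0.04 = 19.3000
ω₂ (FR) = (vx + vy + k·ωz)/r = -0.1720/0.04 = -4.3000
ω₃ (RL) = (vx + vy − k·ωz)/r = -0.4280/0.04 = -10.7000
ω₄ (RR) = (vx − vy + k·ωz)/r = 1.0280/0.04 = 25.7000

(19.3000, -4.3000, -10.7000, 25.7000)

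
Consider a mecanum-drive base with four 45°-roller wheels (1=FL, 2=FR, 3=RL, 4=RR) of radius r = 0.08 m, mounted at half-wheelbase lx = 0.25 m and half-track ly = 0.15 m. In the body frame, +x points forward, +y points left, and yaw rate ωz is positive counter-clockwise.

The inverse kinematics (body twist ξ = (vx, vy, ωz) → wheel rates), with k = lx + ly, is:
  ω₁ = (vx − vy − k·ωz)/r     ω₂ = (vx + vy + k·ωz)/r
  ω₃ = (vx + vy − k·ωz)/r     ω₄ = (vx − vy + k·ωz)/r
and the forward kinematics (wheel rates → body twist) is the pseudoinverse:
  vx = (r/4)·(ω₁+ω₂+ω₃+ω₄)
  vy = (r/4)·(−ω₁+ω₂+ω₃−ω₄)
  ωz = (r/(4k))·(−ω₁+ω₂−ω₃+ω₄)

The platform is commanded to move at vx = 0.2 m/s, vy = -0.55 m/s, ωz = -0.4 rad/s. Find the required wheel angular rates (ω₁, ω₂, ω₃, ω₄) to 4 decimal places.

k = lx + ly = 0.25 + 0.15 = 0.4000;  k·ωz = 0.4000·-0.4 = -0.1600
ω₁ (FL) = (vx − vy − k·ωz)/r = 0.9100/0.08 = 11.3750
ω₂ (FR) = (vx + vy + k·ωz)/r = -0.5100/0.08 = -6.3750
ω₃ (RL) = (vx + vy − k·ωz)/r = -0.1900/0.08 = -2.3750
ω₄ (RR) = (vx − vy + k·ωz)/r = 0.5900/0.08 = 7.3750

(11.3750, -6.3750, -2.3750, 7.3750)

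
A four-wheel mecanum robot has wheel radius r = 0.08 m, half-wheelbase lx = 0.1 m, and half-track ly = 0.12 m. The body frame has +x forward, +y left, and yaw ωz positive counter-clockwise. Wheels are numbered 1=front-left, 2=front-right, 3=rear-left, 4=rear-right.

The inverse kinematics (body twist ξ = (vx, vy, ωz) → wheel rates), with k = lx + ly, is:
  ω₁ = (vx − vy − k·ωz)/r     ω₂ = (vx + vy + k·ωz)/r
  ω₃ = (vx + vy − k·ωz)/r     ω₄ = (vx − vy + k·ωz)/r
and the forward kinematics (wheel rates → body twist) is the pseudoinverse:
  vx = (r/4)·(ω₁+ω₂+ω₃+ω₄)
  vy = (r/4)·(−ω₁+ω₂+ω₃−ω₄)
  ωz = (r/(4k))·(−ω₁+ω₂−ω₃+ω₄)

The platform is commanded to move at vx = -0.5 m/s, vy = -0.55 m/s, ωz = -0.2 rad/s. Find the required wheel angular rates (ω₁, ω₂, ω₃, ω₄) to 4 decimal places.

k = lx + ly = 0.1 + 0.12 = 0.2200;  k·ωz = 0.2200·-0.2 = -0.0440
ω₁ (FL) = (vx − vy − k·ωz)/r = 0.0940/0.08 = 1.1750
ω₂ (FR) = (vx + vy + k·ωz)/r = -1.0940/0.08 = -13.6750
ω₃ (RL) = (vx + vy − k·ωz)/r = -1.0060/0.08 = -12.5750
ω₄ (RR) = (vx − vy + k·ωz)/r = 0.0060/0.08 = 0.0750

(1.1750, -13.6750, -12.5750, 0.0750)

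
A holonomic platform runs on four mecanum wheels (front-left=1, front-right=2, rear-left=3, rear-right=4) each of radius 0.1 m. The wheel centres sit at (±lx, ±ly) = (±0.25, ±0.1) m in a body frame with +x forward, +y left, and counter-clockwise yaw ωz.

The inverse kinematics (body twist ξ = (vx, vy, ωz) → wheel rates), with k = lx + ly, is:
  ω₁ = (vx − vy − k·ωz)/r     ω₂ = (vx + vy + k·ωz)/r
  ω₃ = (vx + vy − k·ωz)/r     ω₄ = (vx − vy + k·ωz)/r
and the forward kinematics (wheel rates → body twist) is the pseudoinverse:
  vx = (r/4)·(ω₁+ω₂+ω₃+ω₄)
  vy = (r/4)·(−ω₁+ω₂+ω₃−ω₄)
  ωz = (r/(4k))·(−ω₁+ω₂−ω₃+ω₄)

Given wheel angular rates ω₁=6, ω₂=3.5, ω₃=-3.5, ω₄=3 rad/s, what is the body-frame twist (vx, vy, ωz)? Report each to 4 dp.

k = lx + ly = 0.25 + 0.1 = 0.3500
ω₁+ω₂+ω₃+ω₄ = 9.0000  →  vx = (0.1/4)·9.0000 = 0.2250
−ω₁+ω₂+ω₃−ω₄ = -9.0000  →  vy = (0.1/4)·-9.0000 = -0.2250
−ω₁+ω₂−ω₃+ω₄ = 4.0000  →  ωz = (0.1/1.4000)·4.0000 = 0.2857

(0.2250, -0.2250, 0.2857)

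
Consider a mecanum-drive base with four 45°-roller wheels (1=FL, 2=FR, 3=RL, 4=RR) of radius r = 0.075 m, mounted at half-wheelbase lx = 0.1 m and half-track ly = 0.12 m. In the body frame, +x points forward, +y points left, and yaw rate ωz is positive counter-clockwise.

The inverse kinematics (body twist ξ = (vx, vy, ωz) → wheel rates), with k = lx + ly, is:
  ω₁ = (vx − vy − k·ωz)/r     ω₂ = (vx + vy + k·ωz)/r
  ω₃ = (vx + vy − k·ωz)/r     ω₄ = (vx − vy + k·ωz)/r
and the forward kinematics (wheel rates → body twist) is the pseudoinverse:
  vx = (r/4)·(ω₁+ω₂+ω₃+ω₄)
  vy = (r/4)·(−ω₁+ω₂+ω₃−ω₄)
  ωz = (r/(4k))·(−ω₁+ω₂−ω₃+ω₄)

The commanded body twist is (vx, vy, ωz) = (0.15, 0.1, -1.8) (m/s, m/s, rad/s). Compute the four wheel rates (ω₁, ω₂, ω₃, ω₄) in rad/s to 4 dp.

(5.9467, -1.9467, 8.6133, -4.6133)

k = lx + ly = 0.1 + 0.12 = 0.2200;  k·ωz = 0.2200·-1.8 = -0.3960
ω₁ (FL) = (vx − vy − k·ωz)/r = 0.4460/0.075 = 5.9467
ω₂ (FR) = (vx + vy + k·ωz)/r = -0.1460/0.075 = -1.9467
ω₃ (RL) = (vx + vy − k·ωz)/r = 0.6460/0.075 = 8.6133
ω₄ (RR) = (vx − vy + k·ωz)/r = -0.3460/0.075 = -4.6133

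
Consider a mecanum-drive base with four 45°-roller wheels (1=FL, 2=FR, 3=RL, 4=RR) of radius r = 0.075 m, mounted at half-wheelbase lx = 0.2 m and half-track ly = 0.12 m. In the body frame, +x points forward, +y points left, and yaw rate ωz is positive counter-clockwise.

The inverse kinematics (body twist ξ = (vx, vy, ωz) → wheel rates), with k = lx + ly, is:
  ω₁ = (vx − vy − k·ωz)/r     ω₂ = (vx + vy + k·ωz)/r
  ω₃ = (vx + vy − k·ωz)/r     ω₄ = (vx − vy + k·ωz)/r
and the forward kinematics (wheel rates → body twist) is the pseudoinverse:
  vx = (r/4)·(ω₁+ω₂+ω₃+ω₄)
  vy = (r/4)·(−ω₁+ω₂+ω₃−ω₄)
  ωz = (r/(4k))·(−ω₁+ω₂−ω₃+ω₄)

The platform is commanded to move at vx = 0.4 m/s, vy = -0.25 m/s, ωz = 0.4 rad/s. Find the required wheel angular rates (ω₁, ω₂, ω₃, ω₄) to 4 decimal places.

k = lx + ly = 0.2 + 0.12 = 0.3200;  k·ωz = 0.3200·0.4 = 0.1280
ω₁ (FL) = (vx − vy − k·ωz)/r = 0.5220/0.075 = 6.9600
ω₂ (FR) = (vx + vy + k·ωz)/r = 0.2780/0.075 = 3.7067
ω₃ (RL) = (vx + vy − k·ωz)/r = 0.0220/0.075 = 0.2933
ω₄ (RR) = (vx − vy + k·ωz)/r = 0.7780/0.075 = 10.3733

(6.9600, 3.7067, 0.2933, 10.3733)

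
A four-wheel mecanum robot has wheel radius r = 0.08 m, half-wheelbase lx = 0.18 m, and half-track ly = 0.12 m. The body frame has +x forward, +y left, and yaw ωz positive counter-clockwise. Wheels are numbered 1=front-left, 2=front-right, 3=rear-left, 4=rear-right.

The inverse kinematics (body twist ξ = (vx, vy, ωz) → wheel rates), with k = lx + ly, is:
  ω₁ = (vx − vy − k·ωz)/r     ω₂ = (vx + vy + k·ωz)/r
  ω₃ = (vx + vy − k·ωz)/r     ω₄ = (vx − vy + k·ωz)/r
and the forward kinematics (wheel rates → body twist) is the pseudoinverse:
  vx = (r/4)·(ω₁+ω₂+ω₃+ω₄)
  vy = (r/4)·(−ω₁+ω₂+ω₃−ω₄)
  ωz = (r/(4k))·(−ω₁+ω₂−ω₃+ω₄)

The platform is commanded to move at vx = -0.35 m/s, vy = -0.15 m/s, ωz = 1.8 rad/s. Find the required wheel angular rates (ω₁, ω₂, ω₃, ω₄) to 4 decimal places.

(-9.2500, 0.5000, -13.0000, 4.2500)

k = lx + ly = 0.18 + 0.12 = 0.3000;  k·ωz = 0.3000·1.8 = 0.5400
ω₁ (FL) = (vx − vy − k·ωz)/r = -0.7400/0.08 = -9.2500
ω₂ (FR) = (vx + vy + k·ωz)/r = 0.0400/0.08 = 0.5000
ω₃ (RL) = (vx + vy − k·ωz)/r = -1.0400/0.08 = -13.0000
ω₄ (RR) = (vx − vy + k·ωz)/r = 0.3400/0.08 = 4.2500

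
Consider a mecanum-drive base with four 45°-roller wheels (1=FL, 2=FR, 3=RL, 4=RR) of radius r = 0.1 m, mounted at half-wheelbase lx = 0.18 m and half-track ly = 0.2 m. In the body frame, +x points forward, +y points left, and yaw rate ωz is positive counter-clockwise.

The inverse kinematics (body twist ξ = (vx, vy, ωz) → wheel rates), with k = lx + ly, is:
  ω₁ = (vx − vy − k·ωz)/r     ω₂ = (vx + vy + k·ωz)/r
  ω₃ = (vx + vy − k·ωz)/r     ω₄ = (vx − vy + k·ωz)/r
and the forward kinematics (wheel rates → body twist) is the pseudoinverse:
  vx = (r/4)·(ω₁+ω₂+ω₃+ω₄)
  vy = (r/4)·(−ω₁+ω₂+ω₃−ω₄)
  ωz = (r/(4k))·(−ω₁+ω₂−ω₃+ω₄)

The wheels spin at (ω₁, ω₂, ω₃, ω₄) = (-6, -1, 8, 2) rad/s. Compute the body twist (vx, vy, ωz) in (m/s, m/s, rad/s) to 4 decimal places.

(0.0750, 0.2750, -0.0658)

k = lx + ly = 0.18 + 0.2 = 0.3800
ω₁+ω₂+ω₃+ω₄ = 3.0000  →  vx = (0.1/4)·3.0000 = 0.0750
−ω₁+ω₂+ω₃−ω₄ = 11.0000  →  vy = (0.1/4)·11.0000 = 0.2750
−ω₁+ω₂−ω₃+ω₄ = -1.0000  →  ωz = (0.1/1.5200)·-1.0000 = -0.0658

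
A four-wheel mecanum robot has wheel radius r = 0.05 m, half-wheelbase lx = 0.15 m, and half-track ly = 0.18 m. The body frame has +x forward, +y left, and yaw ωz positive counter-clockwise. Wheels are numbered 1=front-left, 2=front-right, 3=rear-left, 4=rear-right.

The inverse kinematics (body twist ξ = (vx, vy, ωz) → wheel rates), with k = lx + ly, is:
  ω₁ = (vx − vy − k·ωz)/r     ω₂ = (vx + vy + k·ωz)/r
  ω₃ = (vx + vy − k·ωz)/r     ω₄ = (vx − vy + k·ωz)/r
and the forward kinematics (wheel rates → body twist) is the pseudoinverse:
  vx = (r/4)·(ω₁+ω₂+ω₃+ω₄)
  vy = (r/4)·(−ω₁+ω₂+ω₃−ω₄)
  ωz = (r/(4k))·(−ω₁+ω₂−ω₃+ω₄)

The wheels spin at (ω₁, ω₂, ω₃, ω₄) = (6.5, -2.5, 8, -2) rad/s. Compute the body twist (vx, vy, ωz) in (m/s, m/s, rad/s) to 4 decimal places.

(0.1250, 0.0125, -0.7197)

k = lx + ly = 0.15 + 0.18 = 0.3300
ω₁+ω₂+ω₃+ω₄ = 10.0000  →  vx = (0.05/4)·10.0000 = 0.1250
−ω₁+ω₂+ω₃−ω₄ = 1.0000  →  vy = (0.05/4)·1.0000 = 0.0125
−ω₁+ω₂−ω₃+ω₄ = -19.0000  →  ωz = (0.05/1.3200)·-19.0000 = -0.7197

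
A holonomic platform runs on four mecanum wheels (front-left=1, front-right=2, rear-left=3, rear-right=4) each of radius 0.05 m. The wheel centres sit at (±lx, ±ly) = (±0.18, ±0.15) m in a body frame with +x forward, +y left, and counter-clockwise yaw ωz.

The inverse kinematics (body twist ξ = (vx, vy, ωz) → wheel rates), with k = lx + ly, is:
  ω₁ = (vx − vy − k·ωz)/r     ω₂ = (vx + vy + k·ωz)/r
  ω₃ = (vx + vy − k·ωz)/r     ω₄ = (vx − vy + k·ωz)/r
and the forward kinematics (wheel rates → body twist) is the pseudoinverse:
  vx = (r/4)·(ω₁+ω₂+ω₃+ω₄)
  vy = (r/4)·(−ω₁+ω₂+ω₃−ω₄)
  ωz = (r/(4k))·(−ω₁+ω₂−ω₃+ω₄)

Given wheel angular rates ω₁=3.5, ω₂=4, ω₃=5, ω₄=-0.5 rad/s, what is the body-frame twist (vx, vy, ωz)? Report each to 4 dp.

(0.1500, 0.0750, -0.1894)

k = lx + ly = 0.18 + 0.15 = 0.3300
ω₁+ω₂+ω₃+ω₄ = 12.0000  →  vx = (0.05/4)·12.0000 = 0.1500
−ω₁+ω₂+ω₃−ω₄ = 6.0000  →  vy = (0.05/4)·6.0000 = 0.0750
−ω₁+ω₂−ω₃+ω₄ = -5.0000  →  ωz = (0.05/1.3200)·-5.0000 = -0.1894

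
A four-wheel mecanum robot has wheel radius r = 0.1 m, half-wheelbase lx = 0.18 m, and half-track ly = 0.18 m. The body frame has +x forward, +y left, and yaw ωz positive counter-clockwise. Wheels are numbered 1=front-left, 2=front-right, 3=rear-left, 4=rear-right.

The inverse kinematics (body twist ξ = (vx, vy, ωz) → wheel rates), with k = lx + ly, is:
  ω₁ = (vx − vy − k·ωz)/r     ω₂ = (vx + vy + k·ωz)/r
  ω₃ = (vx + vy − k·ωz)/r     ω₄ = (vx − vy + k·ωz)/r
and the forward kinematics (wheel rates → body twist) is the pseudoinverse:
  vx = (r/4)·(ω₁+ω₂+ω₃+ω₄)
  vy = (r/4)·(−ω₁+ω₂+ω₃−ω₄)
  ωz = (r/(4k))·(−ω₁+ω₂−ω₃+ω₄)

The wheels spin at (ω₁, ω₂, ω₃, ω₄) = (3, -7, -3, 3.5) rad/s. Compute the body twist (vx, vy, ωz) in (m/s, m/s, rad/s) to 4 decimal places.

(-0.0875, -0.4125, -0.2431)

k = lx + ly = 0.18 + 0.18 = 0.3600
ω₁+ω₂+ω₃+ω₄ = -3.5000  →  vx = (0.1/4)·-3.5000 = -0.0875
−ω₁+ω₂+ω₃−ω₄ = -16.5000  →  vy = (0.1/4)·-16.5000 = -0.4125
−ω₁+ω₂−ω₃+ω₄ = -3.5000  →  ωz = (0.1/1.4400)·-3.5000 = -0.2431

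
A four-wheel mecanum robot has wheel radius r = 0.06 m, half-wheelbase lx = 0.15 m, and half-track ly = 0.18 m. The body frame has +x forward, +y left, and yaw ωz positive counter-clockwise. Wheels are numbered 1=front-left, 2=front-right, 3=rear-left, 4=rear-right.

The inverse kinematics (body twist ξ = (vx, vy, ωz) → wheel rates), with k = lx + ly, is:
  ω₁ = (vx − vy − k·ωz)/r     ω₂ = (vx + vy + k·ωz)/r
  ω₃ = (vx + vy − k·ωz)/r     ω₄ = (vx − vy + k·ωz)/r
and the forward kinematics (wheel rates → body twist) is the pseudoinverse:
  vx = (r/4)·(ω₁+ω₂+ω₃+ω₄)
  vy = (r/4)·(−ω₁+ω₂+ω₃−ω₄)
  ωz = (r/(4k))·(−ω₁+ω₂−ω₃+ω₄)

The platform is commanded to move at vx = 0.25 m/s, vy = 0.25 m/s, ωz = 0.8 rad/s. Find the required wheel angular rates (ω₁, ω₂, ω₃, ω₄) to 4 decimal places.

(-4.4000, 12.7333, 3.9333, 4.4000)

k = lx + ly = 0.15 + 0.18 = 0.3300;  k·ωz = 0.3300·0.8 = 0.2640
ω₁ (FL) = (vx − vy − k·ωz)/r = -0.2640/0.06 = -4.4000
ω₂ (FR) = (vx + vy + k·ωz)/r = 0.7640/0.06 = 12.7333
ω₃ (RL) = (vx + vy − k·ωz)/r = 0.2360/0.06 = 3.9333
ω₄ (RR) = (vx − vy + k·ωz)/r = 0.2640/0.06 = 4.4000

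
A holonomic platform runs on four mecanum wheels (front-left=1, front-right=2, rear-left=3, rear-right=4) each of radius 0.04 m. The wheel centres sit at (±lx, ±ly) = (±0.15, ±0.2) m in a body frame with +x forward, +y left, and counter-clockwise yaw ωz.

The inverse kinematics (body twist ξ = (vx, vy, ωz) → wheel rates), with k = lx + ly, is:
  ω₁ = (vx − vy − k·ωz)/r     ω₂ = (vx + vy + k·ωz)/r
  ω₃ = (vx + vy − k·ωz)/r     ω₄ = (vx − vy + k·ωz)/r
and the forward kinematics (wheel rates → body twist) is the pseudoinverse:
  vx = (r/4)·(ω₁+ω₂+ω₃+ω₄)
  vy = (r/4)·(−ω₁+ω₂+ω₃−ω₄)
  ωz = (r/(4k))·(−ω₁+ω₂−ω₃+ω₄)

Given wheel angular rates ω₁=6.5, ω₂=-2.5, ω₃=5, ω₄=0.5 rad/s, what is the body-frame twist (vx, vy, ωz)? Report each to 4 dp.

k = lx + ly = 0.15 + 0.2 = 0.3500
ω₁+ω₂+ω₃+ω₄ = 9.5000  →  vx = (0.04/4)·9.5000 = 0.0950
−ω₁+ω₂+ω₃−ω₄ = -4.5000  →  vy = (0.04/4)·-4.5000 = -0.0450
−ω₁+ω₂−ω₃+ω₄ = -13.5000  →  ωz = (0.04/1.4000)·-13.5000 = -0.3857

(0.0950, -0.0450, -0.3857)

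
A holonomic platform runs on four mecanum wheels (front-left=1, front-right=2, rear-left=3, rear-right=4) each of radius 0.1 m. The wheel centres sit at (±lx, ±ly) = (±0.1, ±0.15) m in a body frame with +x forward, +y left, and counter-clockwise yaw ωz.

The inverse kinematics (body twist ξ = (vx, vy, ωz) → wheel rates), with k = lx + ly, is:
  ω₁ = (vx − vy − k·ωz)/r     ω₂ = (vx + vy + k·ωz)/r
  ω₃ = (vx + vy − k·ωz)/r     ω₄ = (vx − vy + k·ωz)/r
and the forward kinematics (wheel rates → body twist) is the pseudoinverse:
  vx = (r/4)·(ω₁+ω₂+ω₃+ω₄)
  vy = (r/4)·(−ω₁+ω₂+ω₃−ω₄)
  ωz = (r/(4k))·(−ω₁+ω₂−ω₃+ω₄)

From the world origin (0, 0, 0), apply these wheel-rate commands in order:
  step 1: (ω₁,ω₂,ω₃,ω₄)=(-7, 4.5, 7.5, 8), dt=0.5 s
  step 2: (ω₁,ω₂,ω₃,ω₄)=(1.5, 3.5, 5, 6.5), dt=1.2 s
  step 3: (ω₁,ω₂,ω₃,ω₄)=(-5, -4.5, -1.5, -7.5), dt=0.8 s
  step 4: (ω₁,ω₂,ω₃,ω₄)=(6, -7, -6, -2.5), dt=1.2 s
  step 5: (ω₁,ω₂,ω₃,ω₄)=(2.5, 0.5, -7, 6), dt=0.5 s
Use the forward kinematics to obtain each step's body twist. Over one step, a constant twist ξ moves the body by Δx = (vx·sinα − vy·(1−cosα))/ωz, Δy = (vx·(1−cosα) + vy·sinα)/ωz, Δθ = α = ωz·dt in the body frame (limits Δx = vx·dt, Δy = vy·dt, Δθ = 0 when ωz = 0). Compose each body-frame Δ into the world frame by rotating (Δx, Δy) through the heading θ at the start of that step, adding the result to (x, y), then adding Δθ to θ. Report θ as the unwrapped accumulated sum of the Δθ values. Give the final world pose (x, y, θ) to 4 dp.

step 1: ξ=(vx,vy,ωz)=(0.3250, 0.2750, 1.2000), dt=0.5 → body Δ=(0.1129, 0.1767, 0.6000) → world pose (0.1129, 0.1767, 0.6000)
step 2: ξ=(vx,vy,ωz)=(0.4125, 0.0125, 0.3500), dt=1.2 → body Δ=(0.4775, 0.1170, 0.4200) → world pose (0.4409, 0.5429, 1.0200)
step 3: ξ=(vx,vy,ωz)=(-0.4625, 0.1625, -0.5500), dt=0.8 → body Δ=(-0.3300, 0.2059, -0.4400) → world pose (0.0927, 0.3694, 0.5800)
step 4: ξ=(vx,vy,ωz)=(-0.2375, -0.4125, -0.9500), dt=1.2 → body Δ=(-0.4800, -0.2489, -1.1400) → world pose (-0.1724, -0.1019, -0.5600)
step 5: ξ=(vx,vy,ωz)=(0.0500, -0.3750, 1.1000), dt=0.5 → body Δ=(0.0740, -0.1715, 0.5500) → world pose (-0.2008, -0.2865, -0.0100)

(-0.2008, -0.2865, -0.0100)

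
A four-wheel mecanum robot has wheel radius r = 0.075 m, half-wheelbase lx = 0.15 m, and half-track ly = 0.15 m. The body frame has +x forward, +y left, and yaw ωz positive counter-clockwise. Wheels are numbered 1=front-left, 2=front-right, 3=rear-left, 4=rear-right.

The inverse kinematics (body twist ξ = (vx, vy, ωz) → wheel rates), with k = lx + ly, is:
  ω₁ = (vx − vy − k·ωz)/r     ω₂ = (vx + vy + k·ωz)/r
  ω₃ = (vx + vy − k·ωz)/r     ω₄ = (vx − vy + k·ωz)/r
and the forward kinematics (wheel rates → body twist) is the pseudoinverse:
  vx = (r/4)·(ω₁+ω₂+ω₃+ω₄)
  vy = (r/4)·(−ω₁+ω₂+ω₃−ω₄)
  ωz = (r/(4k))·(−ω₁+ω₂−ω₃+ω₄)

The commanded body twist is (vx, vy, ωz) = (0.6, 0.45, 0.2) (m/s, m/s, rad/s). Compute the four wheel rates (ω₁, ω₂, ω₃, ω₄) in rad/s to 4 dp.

k = lx + ly = 0.15 + 0.15 = 0.3000;  k·ωz = 0.3000·0.2 = 0.0600
ω₁ (FL) = (vx − vy − k·ωz)/r = 0.0900/0.075 = 1.2000
ω₂ (FR) = (vx + vy + k·ωz)/r = 1.1100/0.075 = 14.8000
ω₃ (RL) = (vx + vy − k·ωz)/r = 0.9900/0.075 = 13.2000
ω₄ (RR) = (vx − vy + k·ωz)/r = 0.2100/0.075 = 2.8000

(1.2000, 14.8000, 13.2000, 2.8000)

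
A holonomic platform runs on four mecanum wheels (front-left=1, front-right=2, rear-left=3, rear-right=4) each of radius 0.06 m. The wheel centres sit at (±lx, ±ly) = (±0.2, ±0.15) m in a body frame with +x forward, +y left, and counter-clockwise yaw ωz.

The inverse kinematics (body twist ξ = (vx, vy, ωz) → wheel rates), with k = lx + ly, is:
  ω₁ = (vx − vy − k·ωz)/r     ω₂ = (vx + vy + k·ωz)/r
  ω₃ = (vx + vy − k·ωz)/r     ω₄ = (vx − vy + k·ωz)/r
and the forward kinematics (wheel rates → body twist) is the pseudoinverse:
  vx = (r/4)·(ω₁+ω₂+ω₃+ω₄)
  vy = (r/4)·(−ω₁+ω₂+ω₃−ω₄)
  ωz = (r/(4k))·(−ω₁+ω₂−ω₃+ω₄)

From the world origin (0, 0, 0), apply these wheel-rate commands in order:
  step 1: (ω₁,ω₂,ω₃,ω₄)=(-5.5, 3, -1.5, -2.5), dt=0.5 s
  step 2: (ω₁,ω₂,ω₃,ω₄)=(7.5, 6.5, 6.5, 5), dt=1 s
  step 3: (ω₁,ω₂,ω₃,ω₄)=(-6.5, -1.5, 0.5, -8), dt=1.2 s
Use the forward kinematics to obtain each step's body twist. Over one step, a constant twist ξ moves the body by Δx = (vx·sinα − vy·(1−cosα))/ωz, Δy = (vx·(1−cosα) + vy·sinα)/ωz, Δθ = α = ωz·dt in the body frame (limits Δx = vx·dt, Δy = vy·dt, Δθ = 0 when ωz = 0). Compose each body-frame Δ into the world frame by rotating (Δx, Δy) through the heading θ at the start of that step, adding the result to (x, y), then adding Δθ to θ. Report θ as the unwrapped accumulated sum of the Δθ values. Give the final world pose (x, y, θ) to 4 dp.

step 1: ξ=(vx,vy,ωz)=(-0.0975, 0.1425, 0.3214), dt=0.5 → body Δ=(-0.0543, 0.0670, 0.1607) → world pose (-0.0543, 0.0670, 0.1607)
step 2: ξ=(vx,vy,ωz)=(0.3825, 0.0075, -0.1071), dt=1.0 → body Δ=(0.3822, -0.0130, -0.1071) → world pose (0.3251, 0.1154, 0.0536)
step 3: ξ=(vx,vy,ωz)=(-0.2325, 0.2025, -0.1500), dt=1.2 → body Δ=(-0.2557, 0.2667, -0.1800) → world pose (0.0555, 0.3680, -0.1264)

(0.0555, 0.3680, -0.1264)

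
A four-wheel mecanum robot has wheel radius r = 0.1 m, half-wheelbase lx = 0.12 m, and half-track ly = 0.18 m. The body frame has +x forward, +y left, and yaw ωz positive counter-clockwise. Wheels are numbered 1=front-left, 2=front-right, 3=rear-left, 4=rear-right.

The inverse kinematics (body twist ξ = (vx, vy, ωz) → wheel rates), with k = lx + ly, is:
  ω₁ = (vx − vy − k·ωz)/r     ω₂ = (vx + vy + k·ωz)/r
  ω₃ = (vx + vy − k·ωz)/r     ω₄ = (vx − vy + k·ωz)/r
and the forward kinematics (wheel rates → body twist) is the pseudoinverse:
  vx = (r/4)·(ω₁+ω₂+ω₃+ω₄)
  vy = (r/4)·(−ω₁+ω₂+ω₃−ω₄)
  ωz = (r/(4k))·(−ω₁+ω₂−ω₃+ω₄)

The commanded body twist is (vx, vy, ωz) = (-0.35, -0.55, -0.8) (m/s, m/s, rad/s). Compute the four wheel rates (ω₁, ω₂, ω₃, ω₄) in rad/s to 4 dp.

(4.4000, -11.4000, -6.6000, -0.4000)

k = lx + ly = 0.12 + 0.18 = 0.3000;  k·ωz = 0.3000·-0.8 = -0.2400
ω₁ (FL) = (vx − vy − k·ωz)/r = 0.4400/0.1 = 4.4000
ω₂ (FR) = (vx + vy + k·ωz)/r = -1.1400/0.1 = -11.4000
ω₃ (RL) = (vx + vy − k·ωz)/r = -0.6600/0.1 = -6.6000
ω₄ (RR) = (vx − vy + k·ωz)/r = -0.0400/0.1 = -0.4000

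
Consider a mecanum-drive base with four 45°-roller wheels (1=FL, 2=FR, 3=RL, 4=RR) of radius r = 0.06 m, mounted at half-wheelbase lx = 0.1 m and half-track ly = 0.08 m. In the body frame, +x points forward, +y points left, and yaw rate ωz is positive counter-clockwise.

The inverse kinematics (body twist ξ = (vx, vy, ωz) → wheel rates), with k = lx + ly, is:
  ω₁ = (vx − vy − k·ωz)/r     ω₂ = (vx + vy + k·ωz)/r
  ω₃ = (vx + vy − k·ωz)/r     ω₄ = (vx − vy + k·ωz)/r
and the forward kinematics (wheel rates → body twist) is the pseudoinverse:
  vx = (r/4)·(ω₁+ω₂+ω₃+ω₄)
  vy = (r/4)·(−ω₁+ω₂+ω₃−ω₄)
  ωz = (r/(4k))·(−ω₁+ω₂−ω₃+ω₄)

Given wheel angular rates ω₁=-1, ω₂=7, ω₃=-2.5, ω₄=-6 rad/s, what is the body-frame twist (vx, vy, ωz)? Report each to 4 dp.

k = lx + ly = 0.1 + 0.08 = 0.1800
ω₁+ω₂+ω₃+ω₄ = -2.5000  →  vx = (0.06/4)·-2.5000 = -0.0375
−ω₁+ω₂+ω₃−ω₄ = 11.5000  →  vy = (0.06/4)·11.5000 = 0.1725
−ω₁+ω₂−ω₃+ω₄ = 4.5000  →  ωz = (0.06/0.7200)·4.5000 = 0.3750

(-0.0375, 0.1725, 0.3750)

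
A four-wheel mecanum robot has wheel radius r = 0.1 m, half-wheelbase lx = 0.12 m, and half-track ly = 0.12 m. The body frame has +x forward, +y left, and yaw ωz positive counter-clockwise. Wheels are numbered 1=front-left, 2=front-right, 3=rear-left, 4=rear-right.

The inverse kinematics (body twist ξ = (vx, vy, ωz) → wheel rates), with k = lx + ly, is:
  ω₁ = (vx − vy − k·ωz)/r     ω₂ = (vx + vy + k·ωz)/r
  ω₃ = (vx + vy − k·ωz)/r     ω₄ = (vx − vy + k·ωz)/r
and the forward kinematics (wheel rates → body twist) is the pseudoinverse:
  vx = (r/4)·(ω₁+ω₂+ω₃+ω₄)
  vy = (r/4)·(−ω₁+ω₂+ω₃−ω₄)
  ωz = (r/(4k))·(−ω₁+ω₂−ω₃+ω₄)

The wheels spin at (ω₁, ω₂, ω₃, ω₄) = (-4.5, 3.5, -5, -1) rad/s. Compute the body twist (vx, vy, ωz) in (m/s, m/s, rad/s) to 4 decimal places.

k = lx + ly = 0.12 + 0.12 = 0.2400
ω₁+ω₂+ω₃+ω₄ = -7.0000  →  vx = (0.1/4)·-7.0000 = -0.1750
−ω₁+ω₂+ω₃−ω₄ = 4.0000  →  vy = (0.1/4)·4.0000 = 0.1000
−ω₁+ω₂−ω₃+ω₄ = 12.0000  →  ωz = (0.1/0.9600)·12.0000 = 1.2500

(-0.1750, 0.1000, 1.2500)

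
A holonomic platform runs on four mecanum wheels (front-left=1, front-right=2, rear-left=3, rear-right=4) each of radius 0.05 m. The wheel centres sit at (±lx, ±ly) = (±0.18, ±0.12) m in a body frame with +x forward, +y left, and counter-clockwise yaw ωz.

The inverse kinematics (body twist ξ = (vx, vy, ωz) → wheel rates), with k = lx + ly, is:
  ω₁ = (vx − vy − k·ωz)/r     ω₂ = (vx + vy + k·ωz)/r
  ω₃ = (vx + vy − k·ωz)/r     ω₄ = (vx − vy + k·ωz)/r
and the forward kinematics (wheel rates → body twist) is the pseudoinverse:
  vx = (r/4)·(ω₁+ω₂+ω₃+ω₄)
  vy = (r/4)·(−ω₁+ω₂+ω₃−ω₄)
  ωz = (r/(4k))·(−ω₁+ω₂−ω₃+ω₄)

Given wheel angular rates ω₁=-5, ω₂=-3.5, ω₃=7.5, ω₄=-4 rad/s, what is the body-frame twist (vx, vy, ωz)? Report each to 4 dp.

k = lx + ly = 0.18 + 0.12 = 0.3000
ω₁+ω₂+ω₃+ω₄ = -5.0000  →  vx = (0.05/4)·-5.0000 = -0.0625
−ω₁+ω₂+ω₃−ω₄ = 13.0000  →  vy = (0.05/4)·13.0000 = 0.1625
−ω₁+ω₂−ω₃+ω₄ = -10.0000  →  ωz = (0.05/1.2000)·-10.0000 = -0.4167

(-0.0625, 0.1625, -0.4167)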